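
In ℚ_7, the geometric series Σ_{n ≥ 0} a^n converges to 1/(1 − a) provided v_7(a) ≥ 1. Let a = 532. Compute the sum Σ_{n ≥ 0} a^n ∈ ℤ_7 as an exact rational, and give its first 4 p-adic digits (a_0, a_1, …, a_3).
Σ a^n = 1/(1 − a) = -1/531;  first 4 digits = (1, 6, 4, 6)

v_7(a) = 1 ≥ 1, so the series converges in ℤ_7 to 1/(1 − a) = 1/(1 − 532) = -1/531. Expand this rational in ℤ_7: compute digits iteratively via d_i = x_i mod 7, x_{i+1} = (x_i − d_i)/7. The first 4 digits are (1, 6, 4, 6).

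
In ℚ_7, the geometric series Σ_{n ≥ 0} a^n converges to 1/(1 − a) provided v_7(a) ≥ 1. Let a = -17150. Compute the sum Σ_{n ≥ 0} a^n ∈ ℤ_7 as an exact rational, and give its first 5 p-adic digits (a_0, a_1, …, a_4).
Σ a^n = 1/(1 − a) = 1/17151;  first 5 digits = (1, 0, 0, 6, 6)

v_7(a) = 3 ≥ 1, so the series converges in ℤ_7 to 1/(1 − a) = 1/(1 − (-17150)) = 1/17151. Expand this rational in ℤ_7: compute digits iteratively via d_i = x_i mod 7, x_{i+1} = (x_i − d_i)/7. The first 5 digits are (1, 0, 0, 6, 6).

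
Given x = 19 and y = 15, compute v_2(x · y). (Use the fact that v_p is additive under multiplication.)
v_2(285) = 0

v_p(x) = 0 (factor: 19 = 2^0 · 19); v_p(y) = 0 (factor: 15 = 2^0 · 15). Additivity: v_p(xy) = v_p(x) + v_p(y) = 0 + 0 = 0. (Direct check: xy = 285 = 2^0 · (285).)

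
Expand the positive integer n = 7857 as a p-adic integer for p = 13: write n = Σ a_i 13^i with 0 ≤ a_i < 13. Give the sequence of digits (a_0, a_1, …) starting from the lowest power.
(a_0, a_1, …) = (5, 6, 7, 3)

Repeated division by 13 gives the digits low-to-high: 7857 = 5 + 6·13^1 + 7·13^2 + 3·13^3. Digit sequence: (5, 6, 7, 3).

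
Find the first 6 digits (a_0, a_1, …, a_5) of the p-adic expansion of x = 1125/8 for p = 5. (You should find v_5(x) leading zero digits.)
(a_0, …, a_5) = (0, 0, 0, 3, 4, 1)

v_5(1125/8) = 3, so a_0 = ... = a_2 = 0. Factor out: x = 5^3 · u with u = 9/8 a unit in ℤ_5. Expand u iteratively via a_{v+i} = u_i mod 5, u_{i+1} = (u_i − a_{v+i})/5:
  u_0 = 9/8;  a_3 = 3;  u_1 = (u_0 − 3)/5 = -3/8
  u_1 = -3/8;  a_4 = 4;  u_2 = (u_1 − 4)/5 = -7/8
  u_2 = -7/8;  a_5 = 1;  u_3 = (u_2 − 1)/5 = -3/8
Digits: (0, 0, 0, 3, 4, 1).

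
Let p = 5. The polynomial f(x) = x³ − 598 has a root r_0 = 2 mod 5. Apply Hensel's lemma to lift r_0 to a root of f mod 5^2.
r_1 = 22 (mod 25)

Hensel: r_{i+1} = r_i − f(r_i)/f′(r_i) mod 5^{i+2}, where f′(x) = 3x². Iterate:
  r_0 = 2 (mod 5)
  r_1 = 22 (mod 25)
Final: r = 22 with f(r) ≡ 0 mod 5^2.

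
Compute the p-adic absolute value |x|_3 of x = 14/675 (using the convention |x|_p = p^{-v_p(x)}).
|14/675|_3 = 27

Step 1 — compute v_3(x) by factoring powers of 3 out of the numerator and denominator: v_3(14/675) = -3. Step 2 — apply |x|_p = p^{-v_p(x)} = 3^{3} = 27.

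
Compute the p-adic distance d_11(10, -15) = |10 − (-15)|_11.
d_11(10, -15) = 1

Step 1 — x − y = 10 − (-15) = 25. Step 2 — v_11(25) = 0 (factor: 25 = (11^0 · 25); the sign does not affect v_p). Step 3 — |x − y|_11 = 11^{0} = 1.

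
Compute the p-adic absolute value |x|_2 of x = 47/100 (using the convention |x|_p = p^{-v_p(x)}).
|47/100|_2 = 4

Step 1 — compute v_2(x) by factoring powers of 2 out of the numerator and denominator: v_2(47/100) = -2. Step 2 — apply |x|_p = p^{-v_p(x)} = 2^{2} = 4.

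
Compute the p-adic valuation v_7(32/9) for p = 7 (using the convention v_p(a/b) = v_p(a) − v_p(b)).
v_7(32/9) = 0

Factor powers of 7 from the numerator and denominator of the reduced fraction: 32 = 7^0 · 32 and 9 = 7^0 · 9. Apply v_p(a/b) = v_p(a) − v_p(b): v_7(32/9) = 0 − 0 = 0.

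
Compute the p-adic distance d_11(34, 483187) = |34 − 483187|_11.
d_11(34, 483187) = 1/161051

Step 1 — x − y = 34 − 483187 = -483153. Step 2 — v_11(-483153) = 5 (factor: -483153 = −(11^5 · 3); the sign does not affect v_p). Step 3 — |x − y|_11 = 11^{-5} = 1/161051.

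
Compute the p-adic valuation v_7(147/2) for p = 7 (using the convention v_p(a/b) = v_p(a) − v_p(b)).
v_7(147/2) = 2

Factor powers of 7 from the numerator and denominator of the reduced fraction: 147 = 7^2 · 3 and 2 = 7^0 · 2. Apply v_p(a/b) = v_p(a) − v_p(b): v_7(147/2) = 2 − 0 = 2.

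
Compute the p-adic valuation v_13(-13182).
v_13(-13182) = 3

v_13(n) is the largest exponent k such that 13^k divides n. Factor out: -13182 = -13^3 · 6. (Sign doesn't affect v_p.) So v_13(-13182) = 3.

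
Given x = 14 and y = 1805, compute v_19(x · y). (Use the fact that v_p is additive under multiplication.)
v_19(25270) = 2

v_p(x) = 0 (factor: 14 = 19^0 · 14); v_p(y) = 2 (factor: 1805 = 19^2 · 5). Additivity: v_p(xy) = v_p(x) + v_p(y) = 0 + 2 = 2. (Direct check: xy = 25270 = 19^2 · (70).)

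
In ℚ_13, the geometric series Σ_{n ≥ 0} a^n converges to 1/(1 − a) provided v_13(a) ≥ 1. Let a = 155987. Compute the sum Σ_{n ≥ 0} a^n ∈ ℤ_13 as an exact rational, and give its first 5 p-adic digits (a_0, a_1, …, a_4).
Σ a^n = 1/(1 − a) = -1/155986;  first 5 digits = (1, 0, 0, 6, 5)

v_13(a) = 3 ≥ 1, so the series converges in ℤ_13 to 1/(1 − a) = 1/(1 − 155987) = -1/155986. Expand this rational in ℤ_13: compute digits iteratively via d_i = x_i mod 13, x_{i+1} = (x_i − d_i)/13. The first 5 digits are (1, 0, 0, 6, 5).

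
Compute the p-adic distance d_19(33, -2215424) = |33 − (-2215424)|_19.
d_19(33, -2215424) = 1/130321

Step 1 — x − y = 33 − (-2215424) = 2215457. Step 2 — v_19(2215457) = 4 (factor: 2215457 = (19^4 · 17); the sign does not affect v_p). Step 3 — |x − y|_19 = 19^{-4} = 1/130321.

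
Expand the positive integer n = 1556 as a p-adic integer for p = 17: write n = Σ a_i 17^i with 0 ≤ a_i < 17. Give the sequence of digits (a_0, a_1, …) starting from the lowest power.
(a_0, a_1, …) = (9, 6, 5)

Repeated division by 17 gives the digits low-to-high: 1556 = 9 + 6·17^1 + 5·17^2. Digit sequence: (9, 6, 5).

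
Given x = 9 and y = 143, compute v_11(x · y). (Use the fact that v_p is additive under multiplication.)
v_11(1287) = 1

v_p(x) = 0 (factor: 9 = 11^0 · 9); v_p(y) = 1 (factor: 143 = 11^1 · 13). Additivity: v_p(xy) = v_p(x) + v_p(y) = 0 + 1 = 1. (Direct check: xy = 1287 = 11^1 · (117).)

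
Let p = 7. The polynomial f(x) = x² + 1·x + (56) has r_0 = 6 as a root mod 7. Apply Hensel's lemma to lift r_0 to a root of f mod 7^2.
r_1 = 6 (mod 49)

Hensel: r_{i+1} = r_i − f(r_i)·(f′(r_i))^{-1} mod 7^{i+2}, f′(x) = 2x + 1. Iterate:
  r_0 = 6 (mod 7)
  r_1 = 6 (mod 49)
Final: r = 6 satisfies f(r) ≡ 0 mod 7^2.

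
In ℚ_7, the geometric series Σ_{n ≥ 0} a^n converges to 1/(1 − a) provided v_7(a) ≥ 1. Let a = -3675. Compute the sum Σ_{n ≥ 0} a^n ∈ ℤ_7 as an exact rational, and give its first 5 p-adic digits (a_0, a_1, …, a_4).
Σ a^n = 1/(1 − a) = 1/3676;  first 5 digits = (1, 0, 2, 3, 2)

v_7(a) = 2 ≥ 1, so the series converges in ℤ_7 to 1/(1 − a) = 1/(1 − (-3675)) = 1/3676. Expand this rational in ℤ_7: compute digits iteratively via d_i = x_i mod 7, x_{i+1} = (x_i − d_i)/7. The first 5 digits are (1, 0, 2, 3, 2).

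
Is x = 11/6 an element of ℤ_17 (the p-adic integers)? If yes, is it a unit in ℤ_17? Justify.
x ∈ ℤ_17^× (unit); v_17(x) = 0

ℤ_17 = {x ∈ ℚ_17 : v_17(x) ≥ 0} and ℤ_17^× = {x ∈ ℤ_17 : v_17(x) = 0}. Here v_17(11/6) = v_17(num) − v_17(den) = 0; compare against these criteria.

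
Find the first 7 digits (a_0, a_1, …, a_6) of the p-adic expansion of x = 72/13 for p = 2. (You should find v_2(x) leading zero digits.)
(a_0, …, a_6) = (0, 0, 0, 1, 0, 1, 1)

v_2(72/13) = 3, so a_0 = ... = a_2 = 0. Factor out: x = 2^3 · u with u = 9/13 a unit in ℤ_2. Expand u iteratively via a_{v+i} = u_i mod 2, u_{i+1} = (u_i − a_{v+i})/2:
  u_0 = 9/13;  a_3 = 1;  u_1 = (u_0 − 1)/2 = -2/13
  u_1 = -2/13;  a_4 = 0;  u_2 = (u_1 − 0)/2 = -1/13
  u_2 = -1/13;  a_5 = 1;  u_3 = (u_2 − 1)/2 = -7/13
  u_3 = -7/13;  a_6 = 1;  u_4 = (u_3 − 1)/2 = -10/13
Digits: (0, 0, 0, 1, 0, 1, 1).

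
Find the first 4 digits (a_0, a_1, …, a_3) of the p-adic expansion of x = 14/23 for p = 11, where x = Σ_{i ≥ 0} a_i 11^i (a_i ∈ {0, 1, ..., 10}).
(a_0, …, a_3) = (3, 6, 9, 2)

v_11(14/23) = 0 (numerator and denominator both coprime to 11), so x ∈ ℤ_11^×. Compute digits iteratively via a_i = x_i mod 11, x_{i+1} = (x_i − a_i)/11, with x_0 = x:
  x_0 = 14/23;  a_0 = 3;  x_1 = (x_0 − 3)/11 = -5/23
  x_1 = -5/23;  a_1 = 6;  x_2 = (x_1 − 6)/11 = -13/23
  x_2 = -13/23;  a_2 = 9;  x_3 = (x_2 − 9)/11 = -20/23
  x_3 = -20/23;  a_3 = 2;  x_4 = (x_3 − 2)/11 = -6/23
Digits: (3, 6, 9, 2).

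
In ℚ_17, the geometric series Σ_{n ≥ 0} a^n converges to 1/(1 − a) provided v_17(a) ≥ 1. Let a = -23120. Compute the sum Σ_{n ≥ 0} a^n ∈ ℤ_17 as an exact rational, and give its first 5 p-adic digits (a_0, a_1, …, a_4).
Σ a^n = 1/(1 − a) = 1/23121;  first 5 digits = (1, 0, 5, 12, 7)

v_17(a) = 2 ≥ 1, so the series converges in ℤ_17 to 1/(1 − a) = 1/(1 − (-23120)) = 1/23121. Expand this rational in ℤ_17: compute digits iteratively via d_i = x_i mod 17, x_{i+1} = (x_i − d_i)/17. The first 5 digits are (1, 0, 5, 12, 7).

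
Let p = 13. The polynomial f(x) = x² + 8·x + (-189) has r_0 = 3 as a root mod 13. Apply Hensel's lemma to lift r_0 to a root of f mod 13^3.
r_2 = 159 (mod 2197)

Hensel: r_{i+1} = r_i − f(r_i)·(f′(r_i))^{-1} mod 13^{i+2}, f′(x) = 2x + 8. Iterate:
  r_0 = 3 (mod 13)
  r_1 = 159 (mod 169)
  r_2 = 159 (mod 2197)
Final: r = 159 satisfies f(r) ≡ 0 mod 13^3.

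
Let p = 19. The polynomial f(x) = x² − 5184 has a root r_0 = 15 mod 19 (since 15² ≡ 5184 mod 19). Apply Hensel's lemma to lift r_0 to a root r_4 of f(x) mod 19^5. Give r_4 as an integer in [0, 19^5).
r_4 = 72 (mod 2476099)

Hensel's recurrence: r_{i+1} = r_i − f(r_i)·(f′(r_i))^{-1} mod 19^{i+2}, with f′(x) = 2x. Iterate:
  r_0 = 15 (mod 19)
  r_1 = 72 (mod 361)
  r_2 = 72 (mod 6859)
  r_3 = 72 (mod 130321)
  r_4 = 72 (mod 2476099)
Final: r_4 = 72, and one checks f(r_4) ≡ 0 mod 19^5.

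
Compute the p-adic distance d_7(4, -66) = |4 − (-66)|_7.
d_7(4, -66) = 1/7

Step 1 — x − y = 4 − (-66) = 70. Step 2 — v_7(70) = 1 (factor: 70 = (7^1 · 10); the sign does not affect v_p). Step 3 — |x − y|_7 = 7^{-1} = 1/7.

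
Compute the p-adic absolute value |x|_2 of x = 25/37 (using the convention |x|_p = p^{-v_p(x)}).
|25/37|_2 = 1

Step 1 — compute v_2(x) by factoring powers of 2 out of the numerator and denominator: v_2(25/37) = 0. Step 2 — apply |x|_p = p^{-v_p(x)} = 2^{0} = 1.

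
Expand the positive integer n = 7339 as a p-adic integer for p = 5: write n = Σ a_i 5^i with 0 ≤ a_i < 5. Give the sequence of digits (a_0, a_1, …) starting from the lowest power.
(a_0, a_1, …) = (4, 2, 3, 3, 1, 2)

Repeated division by 5 gives the digits low-to-high: 7339 = 4 + 2·5^1 + 3·5^2 + 3·5^3 + 1·5^4 + 2·5^5. Digit sequence: (4, 2, 3, 3, 1, 2).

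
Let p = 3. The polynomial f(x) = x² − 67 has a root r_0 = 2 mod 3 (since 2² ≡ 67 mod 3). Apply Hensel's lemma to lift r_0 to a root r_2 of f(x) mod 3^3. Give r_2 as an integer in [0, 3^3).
r_2 = 11 (mod 27)

Hensel's recurrence: r_{i+1} = r_i − f(r_i)·(f′(r_i))^{-1} mod 3^{i+2}, with f′(x) = 2x. Iterate:
  r_0 = 2 (mod 3)
  r_1 = 2 (mod 9)
  r_2 = 11 (mod 27)
Final: r_2 = 11, and one checks f(r_2) ≡ 0 mod 3^3.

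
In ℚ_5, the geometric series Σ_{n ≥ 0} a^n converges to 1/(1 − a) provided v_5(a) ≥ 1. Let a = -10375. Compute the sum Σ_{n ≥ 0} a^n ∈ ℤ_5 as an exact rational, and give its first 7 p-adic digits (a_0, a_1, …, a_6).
Σ a^n = 1/(1 − a) = 1/10376;  first 7 digits = (1, 0, 0, 2, 3, 1, 3)

v_5(a) = 3 ≥ 1, so the series converges in ℤ_5 to 1/(1 − a) = 1/(1 − (-10375)) = 1/10376. Expand this rational in ℤ_5: compute digits iteratively via d_i = x_i mod 5, x_{i+1} = (x_i − d_i)/5. The first 7 digits are (1, 0, 0, 2, 3, 1, 3).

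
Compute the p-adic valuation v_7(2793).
v_7(2793) = 2

v_7(n) is the largest exponent k such that 7^k divides n. Factor out: 2793 = 7^2 · 57. (Sign doesn't affect v_p.) So v_7(2793) = 2.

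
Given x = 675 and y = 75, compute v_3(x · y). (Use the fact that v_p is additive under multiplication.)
v_3(50625) = 4

v_p(x) = 3 (factor: 675 = 3^3 · 25); v_p(y) = 1 (factor: 75 = 3^1 · 25). Additivity: v_p(xy) = v_p(x) + v_p(y) = 3 + 1 = 4. (Direct check: xy = 50625 = 3^4 · (625).)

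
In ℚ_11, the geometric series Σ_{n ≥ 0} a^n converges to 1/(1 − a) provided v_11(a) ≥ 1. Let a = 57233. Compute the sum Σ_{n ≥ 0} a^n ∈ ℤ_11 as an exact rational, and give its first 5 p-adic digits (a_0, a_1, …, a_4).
Σ a^n = 1/(1 − a) = -1/57232;  first 5 digits = (1, 0, 0, 10, 3)

v_11(a) = 3 ≥ 1, so the series converges in ℤ_11 to 1/(1 − a) = 1/(1 − 57233) = -1/57232. Expand this rational in ℤ_11: compute digits iteratively via d_i = x_i mod 11, x_{i+1} = (x_i − d_i)/11. The first 5 digits are (1, 0, 0, 10, 3).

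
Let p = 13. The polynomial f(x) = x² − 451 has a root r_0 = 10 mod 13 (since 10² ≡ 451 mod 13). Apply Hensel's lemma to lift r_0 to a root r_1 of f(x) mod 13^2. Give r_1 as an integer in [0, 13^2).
r_1 = 36 (mod 169)

Hensel's recurrence: r_{i+1} = r_i − f(r_i)·(f′(r_i))^{-1} mod 13^{i+2}, with f′(x) = 2x. Iterate:
  r_0 = 10 (mod 13)
  r_1 = 36 (mod 169)
Final: r_1 = 36, and one checks f(r_1) ≡ 0 mod 13^2.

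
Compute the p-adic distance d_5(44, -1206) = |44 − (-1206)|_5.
d_5(44, -1206) = 1/625

Step 1 — x − y = 44 − (-1206) = 1250. Step 2 — v_5(1250) = 4 (factor: 1250 = (5^4 · 2); the sign does not affect v_p). Step 3 — |x − y|_5 = 5^{-4} = 1/625.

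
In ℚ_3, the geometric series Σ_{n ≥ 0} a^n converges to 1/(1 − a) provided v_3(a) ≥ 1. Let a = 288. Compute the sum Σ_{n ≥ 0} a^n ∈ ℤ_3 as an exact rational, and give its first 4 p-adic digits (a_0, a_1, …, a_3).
Σ a^n = 1/(1 − a) = -1/287;  first 4 digits = (1, 0, 2, 1)

v_3(a) = 2 ≥ 1, so the series converges in ℤ_3 to 1/(1 − a) = 1/(1 − 288) = -1/287. Expand this rational in ℤ_3: compute digits iteratively via d_i = x_i mod 3, x_{i+1} = (x_i − d_i)/3. The first 4 digits are (1, 0, 2, 1).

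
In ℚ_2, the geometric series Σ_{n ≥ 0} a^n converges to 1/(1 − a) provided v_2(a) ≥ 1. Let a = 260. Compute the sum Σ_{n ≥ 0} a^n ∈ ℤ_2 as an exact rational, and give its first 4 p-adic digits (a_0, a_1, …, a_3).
Σ a^n = 1/(1 − a) = -1/259;  first 4 digits = (1, 0, 1, 0)

v_2(a) = 2 ≥ 1, so the series converges in ℤ_2 to 1/(1 − a) = 1/(1 − 260) = -1/259. Expand this rational in ℤ_2: compute digits iteratively via d_i = x_i mod 2, x_{i+1} = (x_i − d_i)/2. The first 4 digits are (1, 0, 1, 0).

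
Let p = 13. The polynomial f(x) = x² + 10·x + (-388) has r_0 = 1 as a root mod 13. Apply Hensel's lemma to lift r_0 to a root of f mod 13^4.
r_3 = 13820 (mod 28561)

Hensel: r_{i+1} = r_i − f(r_i)·(f′(r_i))^{-1} mod 13^{i+2}, f′(x) = 2x + 10. Iterate:
  r_0 = 1 (mod 13)
  r_1 = 131 (mod 169)
  r_2 = 638 (mod 2197)
  r_3 = 13820 (mod 28561)
Final: r = 13820 satisfies f(r) ≡ 0 mod 13^4.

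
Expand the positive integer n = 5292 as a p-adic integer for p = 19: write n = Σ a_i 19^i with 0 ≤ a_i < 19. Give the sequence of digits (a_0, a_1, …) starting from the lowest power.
(a_0, a_1, …) = (10, 12, 14)

Repeated division by 19 gives the digits low-to-high: 5292 = 10 + 12·19^1 + 14·19^2. Digit sequence: (10, 12, 14).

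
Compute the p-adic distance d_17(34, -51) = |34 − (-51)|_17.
d_17(34, -51) = 1/17

Step 1 — x − y = 34 − (-51) = 85. Step 2 — v_17(85) = 1 (factor: 85 = (17^1 · 5); the sign does not affect v_p). Step 3 — |x − y|_17 = 17^{-1} = 1/17.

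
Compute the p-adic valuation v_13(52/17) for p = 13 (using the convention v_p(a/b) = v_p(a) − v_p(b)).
v_13(52/17) = 1

Factor powers of 13 from the numerator and denominator of the reduced fraction: 52 = 13^1 · 4 and 17 = 13^0 · 17. Apply v_p(a/b) = v_p(a) − v_p(b): v_13(52/17) = 1 − 0 = 1.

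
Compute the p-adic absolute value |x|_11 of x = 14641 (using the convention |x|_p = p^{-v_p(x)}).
|14641|_11 = 1/14641

Step 1 — compute v_11(x) by factoring powers of 11 out of the numerator and denominator: v_11(14641) = 4. Step 2 — apply |x|_p = p^{-v_p(x)} = 11^{-4} = 1/14641.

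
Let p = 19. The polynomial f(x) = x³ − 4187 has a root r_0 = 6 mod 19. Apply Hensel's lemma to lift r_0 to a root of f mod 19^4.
r_3 = 73650 (mod 130321)

Hensel: r_{i+1} = r_i − f(r_i)/f′(r_i) mod 19^{i+2}, where f′(x) = 3x². Iterate:
  r_0 = 6 (mod 19)
  r_1 = 6 (mod 361)
  r_2 = 5060 (mod 6859)
  r_3 = 73650 (mod 130321)
Final: r = 73650 with f(r) ≡ 0 mod 19^4.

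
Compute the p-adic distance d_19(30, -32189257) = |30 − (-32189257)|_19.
d_19(30, -32189257) = 1/2476099

Step 1 — x − y = 30 − (-32189257) = 32189287. Step 2 — v_19(32189287) = 5 (factor: 32189287 = (19^5 · 13); the sign does not affect v_p). Step 3 — |x − y|_19 = 19^{-5} = 1/2476099.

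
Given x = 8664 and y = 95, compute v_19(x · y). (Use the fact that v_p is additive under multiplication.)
v_19(823080) = 3

v_p(x) = 2 (factor: 8664 = 19^2 · 24); v_p(y) = 1 (factor: 95 = 19^1 · 5). Additivity: v_p(xy) = v_p(x) + v_p(y) = 2 + 1 = 3. (Direct check: xy = 823080 = 19^3 · (120).)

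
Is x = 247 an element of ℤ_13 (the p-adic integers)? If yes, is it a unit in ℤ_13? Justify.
x ∈ ℤ_13 but not a unit; v_13(x) = 1 > 0

ℤ_13 = {x ∈ ℚ_13 : v_13(x) ≥ 0} and ℤ_13^× = {x ∈ ℤ_13 : v_13(x) = 0}. Here v_13(247) = v_13(num) − v_13(den) = 1; compare against these criteria.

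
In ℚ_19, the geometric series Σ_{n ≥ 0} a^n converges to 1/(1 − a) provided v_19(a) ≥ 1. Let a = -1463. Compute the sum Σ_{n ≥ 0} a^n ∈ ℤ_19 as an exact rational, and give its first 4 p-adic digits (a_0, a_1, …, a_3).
Σ a^n = 1/(1 − a) = 1/1464;  first 4 digits = (1, 18, 15, 6)

v_19(a) = 1 ≥ 1, so the series converges in ℤ_19 to 1/(1 − a) = 1/(1 − (-1463)) = 1/1464. Expand this rational in ℤ_19: compute digits iteratively via d_i = x_i mod 19, x_{i+1} = (x_i − d_i)/19. The first 4 digits are (1, 18, 15, 6).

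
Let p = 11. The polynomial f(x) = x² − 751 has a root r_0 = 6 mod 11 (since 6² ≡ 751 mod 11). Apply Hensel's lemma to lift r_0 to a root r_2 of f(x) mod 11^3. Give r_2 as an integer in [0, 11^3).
r_2 = 721 (mod 1331)

Hensel's recurrence: r_{i+1} = r_i − f(r_i)·(f′(r_i))^{-1} mod 11^{i+2}, with f′(x) = 2x. Iterate:
  r_0 = 6 (mod 11)
  r_1 = 116 (mod 121)
  r_2 = 721 (mod 1331)
Final: r_2 = 721, and one checks f(r_2) ≡ 0 mod 11^3.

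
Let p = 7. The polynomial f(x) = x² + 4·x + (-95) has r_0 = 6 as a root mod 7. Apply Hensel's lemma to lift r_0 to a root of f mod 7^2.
r_1 = 48 (mod 49)

Hensel: r_{i+1} = r_i − f(r_i)·(f′(r_i))^{-1} mod 7^{i+2}, f′(x) = 2x + 4. Iterate:
  r_0 = 6 (mod 7)
  r_1 = 48 (mod 49)
Final: r = 48 satisfies f(r) ≡ 0 mod 7^2.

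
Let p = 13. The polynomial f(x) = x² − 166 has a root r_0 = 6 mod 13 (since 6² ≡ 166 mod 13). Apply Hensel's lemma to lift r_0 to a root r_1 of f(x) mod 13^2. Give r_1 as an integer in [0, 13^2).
r_1 = 45 (mod 169)

Hensel's recurrence: r_{i+1} = r_i − f(r_i)·(f′(r_i))^{-1} mod 13^{i+2}, with f′(x) = 2x. Iterate:
  r_0 = 6 (mod 13)
  r_1 = 45 (mod 169)
Final: r_1 = 45, and one checks f(r_1) ≡ 0 mod 13^2.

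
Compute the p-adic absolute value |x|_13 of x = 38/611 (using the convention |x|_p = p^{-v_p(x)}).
|38/611|_13 = 13

Step 1 — compute v_13(x) by factoring powers of 13 out of the numerator and denominator: v_13(38/611) = -1. Step 2 — apply |x|_p = p^{-v_p(x)} = 13^{1} = 13.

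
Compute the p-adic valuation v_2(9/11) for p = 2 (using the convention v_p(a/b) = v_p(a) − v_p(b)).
v_2(9/11) = 0

Factor powers of 2 from the numerator and denominator of the reduced fraction: 9 = 2^0 · 9 and 11 = 2^0 · 11. Apply v_p(a/b) = v_p(a) − v_p(b): v_2(9/11) = 0 − 0 = 0.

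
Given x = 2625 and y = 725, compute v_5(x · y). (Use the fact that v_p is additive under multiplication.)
v_5(1903125) = 5

v_p(x) = 3 (factor: 2625 = 5^3 · 21); v_p(y) = 2 (factor: 725 = 5^2 · 29). Additivity: v_p(xy) = v_p(x) + v_p(y) = 3 + 2 = 5. (Direct check: xy = 1903125 = 5^5 · (609).)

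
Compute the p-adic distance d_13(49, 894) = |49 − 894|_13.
d_13(49, 894) = 1/169

Step 1 — x − y = 49 − 894 = -845. Step 2 — v_13(-845) = 2 (factor: -845 = −(13^2 · 5); the sign does not affect v_p). Step 3 — |x − y|_13 = 13^{-2} = 1/169.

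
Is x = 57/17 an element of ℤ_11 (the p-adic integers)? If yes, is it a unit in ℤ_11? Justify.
x ∈ ℤ_11^× (unit); v_11(x) = 0

ℤ_11 = {x ∈ ℚ_11 : v_11(x) ≥ 0} and ℤ_11^× = {x ∈ ℤ_11 : v_11(x) = 0}. Here v_11(57/17) = v_11(num) − v_11(den) = 0; compare against these criteria.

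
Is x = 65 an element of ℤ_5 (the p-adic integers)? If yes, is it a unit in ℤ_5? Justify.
x ∈ ℤ_5 but not a unit; v_5(x) = 1 > 0

ℤ_5 = {x ∈ ℚ_5 : v_5(x) ≥ 0} and ℤ_5^× = {x ∈ ℤ_5 : v_5(x) = 0}. Here v_5(65) = v_5(num) − v_5(den) = 1; compare against these criteria.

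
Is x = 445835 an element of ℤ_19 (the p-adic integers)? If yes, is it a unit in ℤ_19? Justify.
x ∈ ℤ_19 but not a unit; v_19(x) = 3 > 0

ℤ_19 = {x ∈ ℚ_19 : v_19(x) ≥ 0} and ℤ_19^× = {x ∈ ℤ_19 : v_19(x) = 0}. Here v_19(445835) = v_19(num) − v_19(den) = 3; compare against these criteria.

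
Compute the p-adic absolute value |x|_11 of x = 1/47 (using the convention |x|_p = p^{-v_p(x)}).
|1/47|_11 = 1

Step 1 — compute v_11(x) by factoring powers of 11 out of the numerator and denominator: v_11(1/47) = 0. Step 2 — apply |x|_p = p^{-v_p(x)} = 11^{0} = 1.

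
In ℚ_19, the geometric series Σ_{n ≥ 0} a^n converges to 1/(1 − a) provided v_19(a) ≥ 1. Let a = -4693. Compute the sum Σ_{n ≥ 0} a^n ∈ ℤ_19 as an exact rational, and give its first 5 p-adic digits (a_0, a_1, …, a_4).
Σ a^n = 1/(1 − a) = 1/4694;  first 5 digits = (1, 0, 6, 18, 16)

v_19(a) = 2 ≥ 1, so the series converges in ℤ_19 to 1/(1 − a) = 1/(1 − (-4693)) = 1/4694. Expand this rational in ℤ_19: compute digits iteratively via d_i = x_i mod 19, x_{i+1} = (x_i − d_i)/19. The first 5 digits are (1, 0, 6, 18, 16).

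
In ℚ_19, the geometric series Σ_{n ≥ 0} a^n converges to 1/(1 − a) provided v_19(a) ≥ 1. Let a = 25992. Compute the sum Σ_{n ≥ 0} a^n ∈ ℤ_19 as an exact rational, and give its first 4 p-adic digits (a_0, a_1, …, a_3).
Σ a^n = 1/(1 − a) = -1/25991;  first 4 digits = (1, 0, 15, 3)

v_19(a) = 2 ≥ 1, so the series converges in ℤ_19 to 1/(1 − a) = 1/(1 − 25992) = -1/25991. Expand this rational in ℤ_19: compute digits iteratively via d_i = x_i mod 19, x_{i+1} = (x_i − d_i)/19. The first 4 digits are (1, 0, 15, 3).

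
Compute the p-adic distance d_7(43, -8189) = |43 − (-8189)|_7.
d_7(43, -8189) = 1/343

Step 1 — x − y = 43 − (-8189) = 8232. Step 2 — v_7(8232) = 3 (factor: 8232 = (7^3 · 24); the sign does not affect v_p). Step 3 — |x − y|_7 = 7^{-3} = 1/343.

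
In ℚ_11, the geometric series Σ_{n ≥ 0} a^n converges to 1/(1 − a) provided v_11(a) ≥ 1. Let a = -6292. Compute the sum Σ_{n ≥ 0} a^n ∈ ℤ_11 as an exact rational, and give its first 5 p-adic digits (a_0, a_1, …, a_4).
Σ a^n = 1/(1 − a) = 1/6293;  first 5 digits = (1, 0, 3, 6, 8)

v_11(a) = 2 ≥ 1, so the series converges in ℤ_11 to 1/(1 − a) = 1/(1 − (-6292)) = 1/6293. Expand this rational in ℤ_11: compute digits iteratively via d_i = x_i mod 11, x_{i+1} = (x_i − d_i)/11. The first 5 digits are (1, 0, 3, 6, 8).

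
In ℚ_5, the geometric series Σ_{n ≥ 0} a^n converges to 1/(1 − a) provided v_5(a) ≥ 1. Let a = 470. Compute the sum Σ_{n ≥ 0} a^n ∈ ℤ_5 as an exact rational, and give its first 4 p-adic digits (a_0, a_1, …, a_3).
Σ a^n = 1/(1 − a) = -1/469;  first 4 digits = (1, 4, 4, 4)

v_5(a) = 1 ≥ 1, so the series converges in ℤ_5 to 1/(1 − a) = 1/(1 − 470) = -1/469. Expand this rational in ℤ_5: compute digits iteratively via d_i = x_i mod 5, x_{i+1} = (x_i − d_i)/5. The first 4 digits are (1, 4, 4, 4).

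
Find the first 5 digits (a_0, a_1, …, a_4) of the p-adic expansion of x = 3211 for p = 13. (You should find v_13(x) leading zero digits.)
(a_0, …, a_4) = (0, 0, 6, 1, 0)

v_13(3211) = 2, so a_0 = ... = a_1 = 0. Factor out: x = 13^2 · u with u = 19 a unit in ℤ_13. Expand u iteratively via a_{v+i} = u_i mod 13, u_{i+1} = (u_i − a_{v+i})/13:
  u_0 = 19;  a_2 = 6;  u_1 = (u_0 − 6)/13 = 1
  u_1 = 1;  a_3 = 1;  u_2 = (u_1 − 1)/13 = 0
  u_2 = 0;  a_4 = 0;  u_3 = (u_2 − 0)/13 = 0
Digits: (0, 0, 6, 1, 0).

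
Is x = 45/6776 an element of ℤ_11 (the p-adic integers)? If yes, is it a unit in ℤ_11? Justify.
x ∉ ℤ_11 (v_11(x) = -2 < 0)

ℤ_11 = {x ∈ ℚ_11 : v_11(x) ≥ 0} and ℤ_11^× = {x ∈ ℤ_11 : v_11(x) = 0}. Here v_11(45/6776) = v_11(num) − v_11(den) = -2; compare against these criteria.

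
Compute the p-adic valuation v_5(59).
v_5(59) = 0

v_5(n) is the largest exponent k such that 5^k divides n. Factor out: 59 = 5^0 · 59. (Sign doesn't affect v_p.) So v_5(59) = 0.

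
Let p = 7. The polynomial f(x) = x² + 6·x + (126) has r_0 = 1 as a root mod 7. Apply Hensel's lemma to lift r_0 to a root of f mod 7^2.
r_1 = 15 (mod 49)

Hensel: r_{i+1} = r_i − f(r_i)·(f′(r_i))^{-1} mod 7^{i+2}, f′(x) = 2x + 6. Iterate:
  r_0 = 1 (mod 7)
  r_1 = 15 (mod 49)
Final: r = 15 satisfies f(r) ≡ 0 mod 7^2.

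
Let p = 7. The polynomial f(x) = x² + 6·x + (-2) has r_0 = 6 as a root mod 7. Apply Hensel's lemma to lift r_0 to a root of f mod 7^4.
r_3 = 1581 (mod 2401)

Hensel: r_{i+1} = r_i − f(r_i)·(f′(r_i))^{-1} mod 7^{i+2}, f′(x) = 2x + 6. Iterate:
  r_0 = 6 (mod 7)
  r_1 = 13 (mod 49)
  r_2 = 209 (mod 343)
  r_3 = 1581 (mod 2401)
Final: r = 1581 satisfies f(r) ≡ 0 mod 7^4.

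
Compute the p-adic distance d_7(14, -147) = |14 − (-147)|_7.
d_7(14, -147) = 1/7

Step 1 — x − y = 14 − (-147) = 161. Step 2 — v_7(161) = 1 (factor: 161 = (7^1 · 23); the sign does not affect v_p). Step 3 — |x − y|_7 = 7^{-1} = 1/7.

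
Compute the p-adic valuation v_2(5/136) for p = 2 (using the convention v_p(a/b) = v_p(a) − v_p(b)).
v_2(5/136) = -3

Factor powers of 2 from the numerator and denominator of the reduced fraction: 5 = 2^0 · 5 and 136 = 2^3 · 17. Apply v_p(a/b) = v_p(a) − v_p(b): v_2(5/136) = 0 − 3 = -3.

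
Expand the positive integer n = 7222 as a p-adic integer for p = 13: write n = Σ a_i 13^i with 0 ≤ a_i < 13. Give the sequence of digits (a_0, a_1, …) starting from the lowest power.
(a_0, a_1, …) = (7, 9, 3, 3)

Repeated division by 13 gives the digits low-to-high: 7222 = 7 + 9·13^1 + 3·13^2 + 3·13^3. Digit sequence: (7, 9, 3, 3).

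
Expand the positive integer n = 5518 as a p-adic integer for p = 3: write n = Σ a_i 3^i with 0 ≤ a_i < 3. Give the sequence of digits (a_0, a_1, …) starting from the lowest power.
(a_0, a_1, …) = (1, 0, 1, 0, 2, 1, 1, 2)

Repeated division by 3 gives the digits low-to-high: 5518 = 1 + 1·3^2 + 2·3^4 + 1·3^5 + 1·3^6 + 2·3^7. Digit sequence: (1, 0, 1, 0, 2, 1, 1, 2).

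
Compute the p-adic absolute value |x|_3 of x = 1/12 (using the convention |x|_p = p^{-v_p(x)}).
|1/12|_3 = 3

Step 1 — compute v_3(x) by factoring powers of 3 out of the numerator and denominator: v_3(1/12) = -1. Step 2 — apply |x|_p = p^{-v_p(x)} = 3^{1} = 3.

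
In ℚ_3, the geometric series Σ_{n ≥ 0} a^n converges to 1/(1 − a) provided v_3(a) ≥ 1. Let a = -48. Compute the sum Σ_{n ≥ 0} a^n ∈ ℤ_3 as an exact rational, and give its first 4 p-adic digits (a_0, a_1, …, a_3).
Σ a^n = 1/(1 − a) = 1/49;  first 4 digits = (1, 2, 1, 1)

v_3(a) = 1 ≥ 1, so the series converges in ℤ_3 to 1/(1 − a) = 1/(1 − (-48)) = 1/49. Expand this rational in ℤ_3: compute digits iteratively via d_i = x_i mod 3, x_{i+1} = (x_i − d_i)/3. The first 4 digits are (1, 2, 1, 1).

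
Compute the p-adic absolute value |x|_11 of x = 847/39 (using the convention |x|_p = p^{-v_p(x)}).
|847/39|_11 = 1/121

Step 1 — compute v_11(x) by factoring powers of 11 out of the numerator and denominator: v_11(847/39) = 2. Step 2 — apply |x|_p = p^{-v_p(x)} = 11^{-2} = 1/121.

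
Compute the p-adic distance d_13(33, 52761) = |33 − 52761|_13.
d_13(33, 52761) = 1/2197

Step 1 — x − y = 33 − 52761 = -52728. Step 2 — v_13(-52728) = 3 (factor: -52728 = −(13^3 · 24); the sign does not affect v_p). Step 3 — |x − y|_13 = 13^{-3} = 1/2197.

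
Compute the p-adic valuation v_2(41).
v_2(41) = 0

v_2(n) is the largest exponent k such that 2^k divides n. Factor out: 41 = 2^0 · 41. (Sign doesn't affect v_p.) So v_2(41) = 0.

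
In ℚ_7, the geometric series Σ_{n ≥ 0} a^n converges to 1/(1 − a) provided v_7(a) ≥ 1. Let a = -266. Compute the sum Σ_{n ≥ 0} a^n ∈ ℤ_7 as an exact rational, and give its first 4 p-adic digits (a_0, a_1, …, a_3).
Σ a^n = 1/(1 − a) = 1/267;  first 4 digits = (1, 4, 3, 3)

v_7(a) = 1 ≥ 1, so the series converges in ℤ_7 to 1/(1 − a) = 1/(1 − (-266)) = 1/267. Expand this rational in ℤ_7: compute digits iteratively via d_i = x_i mod 7, x_{i+1} = (x_i − d_i)/7. The first 4 digits are (1, 4, 3, 3).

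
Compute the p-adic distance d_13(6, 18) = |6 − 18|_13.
d_13(6, 18) = 1

Step 1 — x − y = 6 − 18 = -12. Step 2 — v_13(-12) = 0 (factor: -12 = −(13^0 · 12); the sign does not affect v_p). Step 3 — |x − y|_13 = 13^{0} = 1.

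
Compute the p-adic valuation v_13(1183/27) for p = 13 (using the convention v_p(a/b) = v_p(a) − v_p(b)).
v_13(1183/27) = 2

Factor powers of 13 from the numerator and denominator of the reduced fraction: 1183 = 13^2 · 7 and 27 = 13^0 · 27. Apply v_p(a/b) = v_p(a) − v_p(b): v_13(1183/27) = 2 − 0 = 2.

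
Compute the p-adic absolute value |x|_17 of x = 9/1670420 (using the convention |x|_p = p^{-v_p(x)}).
|9/1670420|_17 = 83521

Step 1 — compute v_17(x) by factoring powers of 17 out of the numerator and denominator: v_17(9/1670420) = -4. Step 2 — apply |x|_p = p^{-v_p(x)} = 17^{4} = 83521.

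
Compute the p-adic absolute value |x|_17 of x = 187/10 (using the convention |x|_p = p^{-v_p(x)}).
|187/10|_17 = 1/17

Step 1 — compute v_17(x) by factoring powers of 17 out of the numerator and denominator: v_17(187/10) = 1. Step 2 — apply |x|_p = p^{-v_p(x)} = 17^{-1} = 1/17.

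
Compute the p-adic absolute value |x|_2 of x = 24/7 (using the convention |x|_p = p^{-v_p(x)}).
|24/7|_2 = 1/8

Step 1 — compute v_2(x) by factoring powers of 2 out of the numerator and denominator: v_2(24/7) = 3. Step 2 — apply |x|_p = p^{-v_p(x)} = 2^{-3} = 1/8.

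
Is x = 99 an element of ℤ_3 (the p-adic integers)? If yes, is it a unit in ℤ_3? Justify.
x ∈ ℤ_3 but not a unit; v_3(x) = 2 > 0

ℤ_3 = {x ∈ ℚ_3 : v_3(x) ≥ 0} and ℤ_3^× = {x ∈ ℤ_3 : v_3(x) = 0}. Here v_3(99) = v_3(num) − v_3(den) = 2; compare against these criteria.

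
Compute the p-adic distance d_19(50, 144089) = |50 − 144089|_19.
d_19(50, 144089) = 1/6859

Step 1 — x − y = 50 − 144089 = -144039. Step 2 — v_19(-144039) = 3 (factor: -144039 = −(19^3 · 21); the sign does not affect v_p). Step 3 — |x − y|_19 = 19^{-3} = 1/6859.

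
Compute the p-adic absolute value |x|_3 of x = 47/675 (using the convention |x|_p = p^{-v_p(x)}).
|47/675|_3 = 27

Step 1 — compute v_3(x) by factoring powers of 3 out of the numerator and denominator: v_3(47/675) = -3. Step 2 — apply |x|_p = p^{-v_p(x)} = 3^{3} = 27.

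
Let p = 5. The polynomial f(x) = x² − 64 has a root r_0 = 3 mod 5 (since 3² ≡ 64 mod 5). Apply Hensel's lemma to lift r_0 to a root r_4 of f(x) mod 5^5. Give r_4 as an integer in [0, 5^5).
r_4 = 8 (mod 3125)

Hensel's recurrence: r_{i+1} = r_i − f(r_i)·(f′(r_i))^{-1} mod 5^{i+2}, with f′(x) = 2x. Iterate:
  r_0 = 3 (mod 5)
  r_1 = 8 (mod 25)
  r_2 = 8 (mod 125)
  r_3 = 8 (mod 625)
  r_4 = 8 (mod 3125)
Final: r_4 = 8, and one checks f(r_4) ≡ 0 mod 5^5.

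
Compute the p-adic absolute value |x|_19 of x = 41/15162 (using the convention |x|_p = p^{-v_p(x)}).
|41/15162|_19 = 361

Step 1 — compute v_19(x) by factoring powers of 19 out of the numerator and denominator: v_19(41/15162) = -2. Step 2 — apply |x|_p = p^{-v_p(x)} = 19^{2} = 361.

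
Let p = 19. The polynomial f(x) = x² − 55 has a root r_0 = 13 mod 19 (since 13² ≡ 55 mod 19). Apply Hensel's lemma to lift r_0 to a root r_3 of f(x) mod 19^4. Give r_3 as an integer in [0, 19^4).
r_3 = 68793 (mod 130321)

Hensel's recurrence: r_{i+1} = r_i − f(r_i)·(f′(r_i))^{-1} mod 19^{i+2}, with f′(x) = 2x. Iterate:
  r_0 = 13 (mod 19)
  r_1 = 203 (mod 361)
  r_2 = 203 (mod 6859)
  r_3 = 68793 (mod 130321)
Final: r_3 = 68793, and one checks f(r_3) ≡ 0 mod 19^4.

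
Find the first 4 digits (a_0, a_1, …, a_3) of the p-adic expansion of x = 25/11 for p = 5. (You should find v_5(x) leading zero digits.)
(a_0, …, a_3) = (0, 0, 1, 3)

v_5(25/11) = 2, so a_0 = ... = a_1 = 0. Factor out: x = 5^2 · u with u = 1/11 a unit in ℤ_5. Expand u iteratively via a_{v+i} = u_i mod 5, u_{i+1} = (u_i − a_{v+i})/5:
  u_0 = 1/11;  a_2 = 1;  u_1 = (u_0 − 1)/5 = -2/11
  u_1 = -2/11;  a_3 = 3;  u_2 = (u_1 − 3)/5 = -7/11
Digits: (0, 0, 1, 3).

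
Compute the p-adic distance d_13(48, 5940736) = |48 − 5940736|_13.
d_13(48, 5940736) = 1/371293

Step 1 — x − y = 48 − 5940736 = -5940688. Step 2 — v_13(-5940688) = 5 (factor: -5940688 = −(13^5 · 16); the sign does not affect v_p). Step 3 — |x − y|_13 = 13^{-5} = 1/371293.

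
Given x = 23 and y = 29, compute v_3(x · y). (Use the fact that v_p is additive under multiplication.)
v_3(667) = 0

v_p(x) = 0 (factor: 23 = 3^0 · 23); v_p(y) = 0 (factor: 29 = 3^0 · 29). Additivity: v_p(xy) = v_p(x) + v_p(y) = 0 + 0 = 0. (Direct check: xy = 667 = 3^0 · (667).)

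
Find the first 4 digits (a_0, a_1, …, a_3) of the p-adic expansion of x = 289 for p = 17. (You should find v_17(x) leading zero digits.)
(a_0, …, a_3) = (0, 0, 1, 0)

v_17(289) = 2, so a_0 = ... = a_1 = 0. Factor out: x = 17^2 · u with u = 1 a unit in ℤ_17. Expand u iteratively via a_{v+i} = u_i mod 17, u_{i+1} = (u_i − a_{v+i})/17:
  u_0 = 1;  a_2 = 1;  u_1 = (u_0 − 1)/17 = 0
  u_1 = 0;  a_3 = 0;  u_2 = (u_1 − 0)/17 = 0
Digits: (0, 0, 1, 0).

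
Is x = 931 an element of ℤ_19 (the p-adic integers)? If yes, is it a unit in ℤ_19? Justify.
x ∈ ℤ_19 but not a unit; v_19(x) = 1 > 0

ℤ_19 = {x ∈ ℚ_19 : v_19(x) ≥ 0} and ℤ_19^× = {x ∈ ℤ_19 : v_19(x) = 0}. Here v_19(931) = v_19(num) − v_19(den) = 1; compare against these criteria.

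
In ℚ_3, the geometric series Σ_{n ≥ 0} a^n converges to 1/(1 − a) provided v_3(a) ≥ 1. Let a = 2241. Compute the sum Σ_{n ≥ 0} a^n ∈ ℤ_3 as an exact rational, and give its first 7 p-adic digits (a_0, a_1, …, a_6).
Σ a^n = 1/(1 − a) = -1/2240;  first 7 digits = (1, 0, 0, 2, 0, 0, 1)

v_3(a) = 3 ≥ 1, so the series converges in ℤ_3 to 1/(1 − a) = 1/(1 − 2241) = -1/2240. Expand this rational in ℤ_3: compute digits iteratively via d_i = x_i mod 3, x_{i+1} = (x_i − d_i)/3. The first 7 digits are (1, 0, 0, 2, 0, 0, 1).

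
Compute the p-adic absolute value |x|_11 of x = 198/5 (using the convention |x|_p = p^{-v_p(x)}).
|198/5|_11 = 1/11

Step 1 — compute v_11(x) by factoring powers of 11 out of the numerator and denominator: v_11(198/5) = 1. Step 2 — apply |x|_p = p^{-v_p(x)} = 11^{-1} = 1/11.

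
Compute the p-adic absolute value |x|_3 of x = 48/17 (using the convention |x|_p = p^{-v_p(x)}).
|48/17|_3 = 1/3

Step 1 — compute v_3(x) by factoring powers of 3 out of the numerator and denominator: v_3(48/17) = 1. Step 2 — apply |x|_p = p^{-v_p(x)} = 3^{-1} = 1/3.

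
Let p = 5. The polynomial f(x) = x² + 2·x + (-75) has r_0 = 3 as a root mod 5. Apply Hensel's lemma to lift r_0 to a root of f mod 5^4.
r_3 = 273 (mod 625)

Hensel: r_{i+1} = r_i − f(r_i)·(f′(r_i))^{-1} mod 5^{i+2}, f′(x) = 2x + 2. Iterate:
  r_0 = 3 (mod 5)
  r_1 = 23 (mod 25)
  r_2 = 23 (mod 125)
  r_3 = 273 (mod 625)
Final: r = 273 satisfies f(r) ≡ 0 mod 5^4.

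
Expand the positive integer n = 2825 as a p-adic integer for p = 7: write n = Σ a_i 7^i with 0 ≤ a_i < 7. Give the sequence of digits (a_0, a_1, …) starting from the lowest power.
(a_0, a_1, …) = (4, 4, 1, 1, 1)

Repeated division by 7 gives the digits low-to-high: 2825 = 4 + 4·7^1 + 1·7^2 + 1·7^3 + 1·7^4. Digit sequence: (4, 4, 1, 1, 1).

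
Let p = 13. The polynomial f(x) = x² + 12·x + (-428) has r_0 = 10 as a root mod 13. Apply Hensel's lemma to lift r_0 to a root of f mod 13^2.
r_1 = 101 (mod 169)

Hensel: r_{i+1} = r_i − f(r_i)·(f′(r_i))^{-1} mod 13^{i+2}, f′(x) = 2x + 12. Iterate:
  r_0 = 10 (mod 13)
  r_1 = 101 (mod 169)
Final: r = 101 satisfies f(r) ≡ 0 mod 13^2.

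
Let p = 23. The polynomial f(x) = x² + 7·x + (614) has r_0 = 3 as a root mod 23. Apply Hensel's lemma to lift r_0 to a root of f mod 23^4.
r_3 = 246793 (mod 279841)

Hensel: r_{i+1} = r_i − f(r_i)·(f′(r_i))^{-1} mod 23^{i+2}, f′(x) = 2x + 7. Iterate:
  r_0 = 3 (mod 23)
  r_1 = 279 (mod 529)
  r_2 = 3453 (mod 12167)
  r_3 = 246793 (mod 279841)
Final: r = 246793 satisfies f(r) ≡ 0 mod 23^4.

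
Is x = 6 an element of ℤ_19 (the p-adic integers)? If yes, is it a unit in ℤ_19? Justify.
x ∈ ℤ_19^× (unit); v_19(x) = 0

ℤ_19 = {x ∈ ℚ_19 : v_19(x) ≥ 0} and ℤ_19^× = {x ∈ ℤ_19 : v_19(x) = 0}. Here v_19(6) = v_19(num) − v_19(den) = 0; compare against these criteria.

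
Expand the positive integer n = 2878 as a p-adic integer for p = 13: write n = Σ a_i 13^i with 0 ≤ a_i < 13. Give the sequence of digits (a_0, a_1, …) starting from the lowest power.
(a_0, a_1, …) = (5, 0, 4, 1)

Repeated division by 13 gives the digits low-to-high: 2878 = 5 + 4·13^2 + 1·13^3. Digit sequence: (5, 0, 4, 1).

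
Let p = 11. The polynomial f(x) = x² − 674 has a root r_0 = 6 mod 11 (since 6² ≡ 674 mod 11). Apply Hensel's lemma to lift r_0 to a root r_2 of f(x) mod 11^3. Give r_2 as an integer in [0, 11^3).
r_2 = 523 (mod 1331)

Hensel's recurrence: r_{i+1} = r_i − f(r_i)·(f′(r_i))^{-1} mod 11^{i+2}, with f′(x) = 2x. Iterate:
  r_0 = 6 (mod 11)
  r_1 = 39 (mod 121)
  r_2 = 523 (mod 1331)
Final: r_2 = 523, and one checks f(r_2) ≡ 0 mod 11^3.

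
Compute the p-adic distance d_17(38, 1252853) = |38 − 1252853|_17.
d_17(38, 1252853) = 1/83521

Step 1 — x − y = 38 − 1252853 = -1252815. Step 2 — v_17(-1252815) = 4 (factor: -1252815 = −(17^4 · 15); the sign does not affect v_p). Step 3 — |x − y|_17 = 17^{-4} = 1/83521.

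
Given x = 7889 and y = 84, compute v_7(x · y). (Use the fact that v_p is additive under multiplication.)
v_7(662676) = 4

v_p(x) = 3 (factor: 7889 = 7^3 · 23); v_p(y) = 1 (factor: 84 = 7^1 · 12). Additivity: v_p(xy) = v_p(x) + v_p(y) = 3 + 1 = 4. (Direct check: xy = 662676 = 7^4 · (276).)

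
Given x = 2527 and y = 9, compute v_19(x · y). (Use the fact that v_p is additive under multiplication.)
v_19(22743) = 2

v_p(x) = 2 (factor: 2527 = 19^2 · 7); v_p(y) = 0 (factor: 9 = 19^0 · 9). Additivity: v_p(xy) = v_p(x) + v_p(y) = 2 + 0 = 2. (Direct check: xy = 22743 = 19^2 · (63).)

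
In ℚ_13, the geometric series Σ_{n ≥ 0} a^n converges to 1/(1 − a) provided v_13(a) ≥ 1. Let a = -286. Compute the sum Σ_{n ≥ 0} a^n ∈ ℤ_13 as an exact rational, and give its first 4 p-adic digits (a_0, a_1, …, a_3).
Σ a^n = 1/(1 − a) = 1/287;  first 4 digits = (1, 4, 1, 10)

v_13(a) = 1 ≥ 1, so the series converges in ℤ_13 to 1/(1 − a) = 1/(1 − (-286)) = 1/287. Expand this rational in ℤ_13: compute digits iteratively via d_i = x_i mod 13, x_{i+1} = (x_i − d_i)/13. The first 4 digits are (1, 4, 1, 10).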